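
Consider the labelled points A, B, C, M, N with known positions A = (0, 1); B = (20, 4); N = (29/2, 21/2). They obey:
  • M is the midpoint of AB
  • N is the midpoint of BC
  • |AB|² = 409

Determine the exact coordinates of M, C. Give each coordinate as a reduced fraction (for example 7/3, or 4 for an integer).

M = (10, 5/2)
C = (9, 17)

1. M_x = 10  [2·M = A+B = (0, 1)+(20, 4)]
2. M_y = 5/2  [2·M = A+B = (0, 1)+(20, 4)]
   so M = (10, 5/2)
3. C_x = 9  [C = 2·N−B = 2·(29/2, 21/2)−(20, 4)]
4. C_y = 17  [C = 2·N−B = 2·(29/2, 21/2)−(20, 4)]
   so C = (9, 17)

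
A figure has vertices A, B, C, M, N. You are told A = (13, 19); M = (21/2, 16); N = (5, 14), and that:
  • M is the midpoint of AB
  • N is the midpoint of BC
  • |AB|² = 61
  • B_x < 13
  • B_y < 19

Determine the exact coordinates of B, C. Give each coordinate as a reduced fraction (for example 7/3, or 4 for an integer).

1. B_x = 8  [B = 2·M−A = 2·(21/2, 16)−(13, 19)]
2. B_y = 13  [B = 2·M−A = 2·(21/2, 16)−(13, 19)]
   so B = (8, 13)
3. C_x = 2  [C = 2·N−B = 2·(5, 14)−(8, 13)]
4. C_y = 15  [C = 2·N−B = 2·(5, 14)−(8, 13)]
   so C = (2, 15)

B = (8, 13)
C = (2, 15)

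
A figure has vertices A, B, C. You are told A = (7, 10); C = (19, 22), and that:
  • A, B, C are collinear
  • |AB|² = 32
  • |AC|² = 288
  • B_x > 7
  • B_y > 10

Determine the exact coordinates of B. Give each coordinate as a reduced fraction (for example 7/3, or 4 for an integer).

1. B_x = 11  [[A, B, C are collinear ⇒ 12x-12y+36=0] ∩ [|B−(7, 10)|²=32]]
2. B_y = 14  [[A, B, C are collinear ⇒ 12x-12y+36=0] ∩ [|B−(7, 10)|²=32]]
   so B = (11, 14)

B = (11, 14)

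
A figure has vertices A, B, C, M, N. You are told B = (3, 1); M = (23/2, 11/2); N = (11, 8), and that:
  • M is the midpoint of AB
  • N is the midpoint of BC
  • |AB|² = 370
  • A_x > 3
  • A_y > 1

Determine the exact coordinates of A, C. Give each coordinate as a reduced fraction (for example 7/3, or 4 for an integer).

1. A_x = 20  [A = 2·M−B = 2·(23/2, 11/2)−(3, 1)]
2. A_y = 10  [A = 2·M−B = 2·(23/2, 11/2)−(3, 1)]
   so A = (20, 10)
3. C_x = 19  [C = 2·N−B = 2·(11, 8)−(3, 1)]
4. C_y = 15  [C = 2·N−B = 2·(11, 8)−(3, 1)]
   so C = (19, 15)

A = (20, 10)
C = (19, 15)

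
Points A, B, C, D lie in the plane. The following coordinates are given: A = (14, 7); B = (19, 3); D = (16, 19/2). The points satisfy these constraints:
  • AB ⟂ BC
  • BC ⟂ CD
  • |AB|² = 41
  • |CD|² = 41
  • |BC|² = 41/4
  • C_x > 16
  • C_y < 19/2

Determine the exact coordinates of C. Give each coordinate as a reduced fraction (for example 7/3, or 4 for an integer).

C = (21, 11/2)

1. C_x = 21  [[AB ⟂ BC ⇒ 5x-4y-83=0] ∩ [|C−(16, 19/2)|²=41]]
2. C_y = 11/2  [[AB ⟂ BC ⇒ 5x-4y-83=0] ∩ [|C−(16, 19/2)|²=41]]
   so C = (21, 11/2)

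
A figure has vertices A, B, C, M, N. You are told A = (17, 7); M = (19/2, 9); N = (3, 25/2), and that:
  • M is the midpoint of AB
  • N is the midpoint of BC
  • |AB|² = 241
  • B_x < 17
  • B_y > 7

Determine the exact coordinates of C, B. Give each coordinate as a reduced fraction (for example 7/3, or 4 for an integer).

C = (4, 14)
B = (2, 11)

1. B_x = 2  [B = 2·M−A = 2·(19/2, 9)−(17, 7)]
2. B_y = 11  [B = 2·M−A = 2·(19/2, 9)−(17, 7)]
   so B = (2, 11)
3. C_x = 4  [C = 2·N−B = 2·(3, 25/2)−(2, 11)]
4. C_y = 14  [C = 2·N−B = 2·(3, 25/2)−(2, 11)]
   so C = (4, 14)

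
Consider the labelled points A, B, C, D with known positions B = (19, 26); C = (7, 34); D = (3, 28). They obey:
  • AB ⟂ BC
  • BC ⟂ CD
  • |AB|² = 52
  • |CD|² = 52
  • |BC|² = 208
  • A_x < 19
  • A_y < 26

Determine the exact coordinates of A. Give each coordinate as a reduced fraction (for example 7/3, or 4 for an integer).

1. A_x = 15  [[AB ⟂ BC ⇒ 12x-8y-20=0] ∩ [|A−(19, 26)|²=52]]
2. A_y = 20  [[AB ⟂ BC ⇒ 12x-8y-20=0] ∩ [|A−(19, 26)|²=52]]
   so A = (15, 20)

A = (15, 20)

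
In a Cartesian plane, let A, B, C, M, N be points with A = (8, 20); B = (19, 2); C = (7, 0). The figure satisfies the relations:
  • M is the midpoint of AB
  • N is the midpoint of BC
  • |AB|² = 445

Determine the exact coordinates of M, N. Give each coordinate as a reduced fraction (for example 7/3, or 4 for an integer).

M = (27/2, 11)
N = (13, 1)

1. M_x = 27/2  [2·M = A+B = (8, 20)+(19, 2)]
2. M_y = 11  [2·M = A+B = (8, 20)+(19, 2)]
   so M = (27/2, 11)
3. N_x = 13  [2·N = B+C = (19, 2)+(7, 0)]
4. N_y = 1  [2·N = B+C = (19, 2)+(7, 0)]
   so N = (13, 1)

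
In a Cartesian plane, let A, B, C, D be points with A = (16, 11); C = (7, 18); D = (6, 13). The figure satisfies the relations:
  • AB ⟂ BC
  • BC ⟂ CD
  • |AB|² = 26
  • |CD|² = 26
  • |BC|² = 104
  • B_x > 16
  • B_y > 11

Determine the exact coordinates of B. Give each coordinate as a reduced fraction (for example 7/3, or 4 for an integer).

B = (17, 16)

1. B_x = 17  [[BC ⟂ CD ⇒ 1x+5y-97=0] ∩ [|B−(16, 11)|²=26]]
2. B_y = 16  [[BC ⟂ CD ⇒ 1x+5y-97=0] ∩ [|B−(16, 11)|²=26]]
   so B = (17, 16)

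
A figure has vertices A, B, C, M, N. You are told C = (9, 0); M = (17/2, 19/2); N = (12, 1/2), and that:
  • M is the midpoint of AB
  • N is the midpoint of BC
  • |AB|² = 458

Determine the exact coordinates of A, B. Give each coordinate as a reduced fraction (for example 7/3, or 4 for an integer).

1. B_x = 15  [B = 2·N−C = 2·(12, 1/2)−(9, 0)]
2. B_y = 1  [B = 2·N−C = 2·(12, 1/2)−(9, 0)]
   so B = (15, 1)
3. A_x = 2  [A = 2·M−B = 2·(17/2, 19/2)−(15, 1)]
4. A_y = 18  [A = 2·M−B = 2·(17/2, 19/2)−(15, 1)]
   so A = (2, 18)

A = (2, 18)
B = (15, 1)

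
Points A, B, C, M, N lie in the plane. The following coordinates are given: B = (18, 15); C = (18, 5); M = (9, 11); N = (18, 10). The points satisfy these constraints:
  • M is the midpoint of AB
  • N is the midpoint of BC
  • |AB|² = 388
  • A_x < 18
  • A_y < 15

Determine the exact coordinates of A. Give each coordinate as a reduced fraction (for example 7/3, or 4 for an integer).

A = (0, 7)

1. A_x = 0  [A = 2·M−B = 2·(9, 11)−(18, 15)]
2. A_y = 7  [A = 2·M−B = 2·(9, 11)−(18, 15)]
   so A = (0, 7)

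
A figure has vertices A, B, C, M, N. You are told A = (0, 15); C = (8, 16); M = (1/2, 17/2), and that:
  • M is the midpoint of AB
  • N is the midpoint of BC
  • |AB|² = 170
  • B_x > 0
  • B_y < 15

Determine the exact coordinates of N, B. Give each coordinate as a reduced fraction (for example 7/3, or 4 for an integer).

1. B_x = 1  [B = 2·M−A = 2·(1/2, 17/2)−(0, 15)]
2. B_y = 2  [B = 2·M−A = 2·(1/2, 17/2)−(0, 15)]
   so B = (1, 2)
3. N_x = 9/2  [2·N = B+C = (1, 2)+(8, 16)]
4. N_y = 9  [2·N = B+C = (1, 2)+(8, 16)]
   so N = (9/2, 9)

N = (9/2, 9)
B = (1, 2)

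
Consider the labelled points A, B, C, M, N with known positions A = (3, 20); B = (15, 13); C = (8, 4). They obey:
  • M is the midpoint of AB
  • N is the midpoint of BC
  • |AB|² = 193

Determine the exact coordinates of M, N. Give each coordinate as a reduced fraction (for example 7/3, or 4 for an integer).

1. M_x = 9  [2·M = A+B = (3, 20)+(15, 13)]
2. M_y = 33/2  [2·M = A+B = (3, 20)+(15, 13)]
   so M = (9, 33/2)
3. N_x = 23/2  [2·N = B+C = (15, 13)+(8, 4)]
4. N_y = 17/2  [2·N = B+C = (15, 13)+(8, 4)]
   so N = (23/2, 17/2)

M = (9, 33/2)
N = (23/2, 17/2)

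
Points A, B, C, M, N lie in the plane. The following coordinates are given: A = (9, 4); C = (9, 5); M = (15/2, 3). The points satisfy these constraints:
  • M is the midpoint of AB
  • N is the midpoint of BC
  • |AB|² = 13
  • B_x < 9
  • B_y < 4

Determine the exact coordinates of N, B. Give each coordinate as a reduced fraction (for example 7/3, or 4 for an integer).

N = (15/2, 7/2)
B = (6, 2)

1. B_x = 6  [B = 2·M−A = 2·(15/2, 3)−(9, 4)]
2. B_y = 2  [B = 2·M−A = 2·(15/2, 3)−(9, 4)]
   so B = (6, 2)
3. N_x = 15/2  [2·N = B+C = (6, 2)+(9, 5)]
4. N_y = 7/2  [2·N = B+C = (6, 2)+(9, 5)]
   so N = (15/2, 7/2)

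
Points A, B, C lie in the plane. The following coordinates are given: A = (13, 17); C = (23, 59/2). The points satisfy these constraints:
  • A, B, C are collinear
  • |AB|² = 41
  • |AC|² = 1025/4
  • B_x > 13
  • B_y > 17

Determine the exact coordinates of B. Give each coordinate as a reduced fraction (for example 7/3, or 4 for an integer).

1. B_x = 17  [[A, B, C are collinear ⇒ 25/2x-10y+15/2=0] ∩ [|B−(13, 17)|²=41]]
2. B_y = 22  [[A, B, C are collinear ⇒ 25/2x-10y+15/2=0] ∩ [|B−(13, 17)|²=41]]
   so B = (17, 22)

B = (17, 22)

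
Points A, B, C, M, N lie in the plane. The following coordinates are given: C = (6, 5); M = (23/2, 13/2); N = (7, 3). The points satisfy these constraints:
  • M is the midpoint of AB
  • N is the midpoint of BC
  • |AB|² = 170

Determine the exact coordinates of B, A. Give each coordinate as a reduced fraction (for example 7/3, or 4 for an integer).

B = (8, 1)
A = (15, 12)

1. B_x = 8  [B = 2·N−C = 2·(7, 3)−(6, 5)]
2. B_y = 1  [B = 2·N−C = 2·(7, 3)−(6, 5)]
   so B = (8, 1)
3. A_x = 15  [A = 2·M−B = 2·(23/2, 13/2)−(8, 1)]
4. A_y = 12  [A = 2·M−B = 2·(23/2, 13/2)−(8, 1)]
   so A = (15, 12)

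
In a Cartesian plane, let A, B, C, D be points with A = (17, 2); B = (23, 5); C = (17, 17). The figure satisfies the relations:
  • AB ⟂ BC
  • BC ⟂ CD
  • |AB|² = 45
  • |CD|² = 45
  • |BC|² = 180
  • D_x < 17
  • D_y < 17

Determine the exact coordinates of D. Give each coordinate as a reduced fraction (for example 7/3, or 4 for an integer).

D = (11, 14)

1. D_x = 11  [[BC ⟂ CD ⇒ -6x+12y-102=0] ∩ [|D−(17, 17)|²=45]]
2. D_y = 14  [[BC ⟂ CD ⇒ -6x+12y-102=0] ∩ [|D−(17, 17)|²=45]]
   so D = (11, 14)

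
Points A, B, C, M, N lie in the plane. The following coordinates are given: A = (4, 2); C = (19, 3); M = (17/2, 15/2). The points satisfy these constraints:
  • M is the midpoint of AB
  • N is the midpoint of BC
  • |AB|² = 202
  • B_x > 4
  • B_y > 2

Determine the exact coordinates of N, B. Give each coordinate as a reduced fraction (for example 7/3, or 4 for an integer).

1. B_x = 13  [B = 2·M−A = 2·(17/2, 15/2)−(4, 2)]
2. B_y = 13  [B = 2·M−A = 2·(17/2, 15/2)−(4, 2)]
   so B = (13, 13)
3. N_x = 16  [2·N = B+C = (13, 13)+(19, 3)]
4. N_y = 8  [2·N = B+C = (13, 13)+(19, 3)]
   so N = (16, 8)

N = (16, 8)
B = (13, 13)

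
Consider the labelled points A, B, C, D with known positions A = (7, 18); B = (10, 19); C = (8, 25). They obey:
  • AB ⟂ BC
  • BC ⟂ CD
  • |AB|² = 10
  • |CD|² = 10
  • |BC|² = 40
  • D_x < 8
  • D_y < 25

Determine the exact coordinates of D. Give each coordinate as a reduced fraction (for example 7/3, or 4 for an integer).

1. D_x = 5  [[BC ⟂ CD ⇒ -2x+6y-134=0] ∩ [|D−(8, 25)|²=10]]
2. D_y = 24  [[BC ⟂ CD ⇒ -2x+6y-134=0] ∩ [|D−(8, 25)|²=10]]
   so D = (5, 24)

D = (5, 24)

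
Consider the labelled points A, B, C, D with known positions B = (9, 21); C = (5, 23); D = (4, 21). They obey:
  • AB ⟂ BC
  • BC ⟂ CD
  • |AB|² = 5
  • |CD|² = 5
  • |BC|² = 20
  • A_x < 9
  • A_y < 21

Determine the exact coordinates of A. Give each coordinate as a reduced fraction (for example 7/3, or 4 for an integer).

A = (8, 19)

1. A_x = 8  [[AB ⟂ BC ⇒ 4x-2y+6=0] ∩ [|A−(9, 21)|²=5]]
2. A_y = 19  [[AB ⟂ BC ⇒ 4x-2y+6=0] ∩ [|A−(9, 21)|²=5]]
   so A = (8, 19)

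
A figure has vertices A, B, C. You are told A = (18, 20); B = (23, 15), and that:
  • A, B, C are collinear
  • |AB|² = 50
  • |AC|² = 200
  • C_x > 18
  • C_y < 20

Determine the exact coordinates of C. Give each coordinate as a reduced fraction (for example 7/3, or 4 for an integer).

C = (28, 10)

1. C_x = 28  [[A, B, C are collinear ⇒ 5x+5y-190=0] ∩ [|C−(18, 20)|²=200]]
2. C_y = 10  [[A, B, C are collinear ⇒ 5x+5y-190=0] ∩ [|C−(18, 20)|²=200]]
   so C = (28, 10)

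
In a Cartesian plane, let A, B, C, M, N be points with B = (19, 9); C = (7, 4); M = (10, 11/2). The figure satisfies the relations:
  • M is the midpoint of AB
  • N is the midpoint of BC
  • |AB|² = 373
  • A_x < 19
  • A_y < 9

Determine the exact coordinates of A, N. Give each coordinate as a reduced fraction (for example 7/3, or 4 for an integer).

1. A_x = 1  [A = 2·M−B = 2·(10, 11/2)−(19, 9)]
2. A_y = 2  [A = 2·M−B = 2·(10, 11/2)−(19, 9)]
   so A = (1, 2)
3. N_x = 13  [2·N = B+C = (19, 9)+(7, 4)]
4. N_y = 13/2  [2·N = B+C = (19, 9)+(7, 4)]
   so N = (13, 13/2)

A = (1, 2)
N = (13, 13/2)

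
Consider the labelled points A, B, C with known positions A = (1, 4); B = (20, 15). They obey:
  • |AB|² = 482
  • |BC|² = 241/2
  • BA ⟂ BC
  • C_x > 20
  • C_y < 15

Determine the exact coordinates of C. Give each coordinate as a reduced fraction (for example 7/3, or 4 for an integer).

C = (51/2, 11/2)

1. C_x = 51/2  [[BA ⟂ BC ⇒ -19x-11y+545=0] ∩ [|C−(20, 15)|²=241/2]]
2. C_y = 11/2  [[BA ⟂ BC ⇒ -19x-11y+545=0] ∩ [|C−(20, 15)|²=241/2]]
   so C = (51/2, 11/2)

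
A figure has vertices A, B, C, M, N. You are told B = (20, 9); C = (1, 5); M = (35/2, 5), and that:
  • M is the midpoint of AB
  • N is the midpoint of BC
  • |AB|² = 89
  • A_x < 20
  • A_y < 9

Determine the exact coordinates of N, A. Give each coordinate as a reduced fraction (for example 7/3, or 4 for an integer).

N = (21/2, 7)
A = (15, 1)

1. A_x = 15  [A = 2·M−B = 2·(35/2, 5)−(20, 9)]
2. A_y = 1  [A = 2·M−B = 2·(35/2, 5)−(20, 9)]
   so A = (15, 1)
3. N_x = 21/2  [2·N = B+C = (20, 9)+(1, 5)]
4. N_y = 7  [2·N = B+C = (20, 9)+(1, 5)]
   so N = (21/2, 7)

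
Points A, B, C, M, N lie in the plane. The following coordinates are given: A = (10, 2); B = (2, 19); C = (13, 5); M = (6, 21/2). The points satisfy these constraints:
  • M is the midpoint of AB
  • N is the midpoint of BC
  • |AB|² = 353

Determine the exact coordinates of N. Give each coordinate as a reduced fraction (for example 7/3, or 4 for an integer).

1. N_x = 15/2  [2·N = B+C = (2, 19)+(13, 5)]
2. N_y = 12  [2·N = B+C = (2, 19)+(13, 5)]
   so N = (15/2, 12)

N = (15/2, 12)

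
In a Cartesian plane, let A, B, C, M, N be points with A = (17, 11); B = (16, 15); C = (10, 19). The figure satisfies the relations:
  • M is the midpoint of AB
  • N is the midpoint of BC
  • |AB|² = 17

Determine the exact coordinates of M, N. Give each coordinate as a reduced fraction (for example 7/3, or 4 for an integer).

1. M_x = 33/2  [2·M = A+B = (17, 11)+(16, 15)]
2. M_y = 13  [2·M = A+B = (17, 11)+(16, 15)]
   so M = (33/2, 13)
3. N_x = 13  [2·N = B+C = (16, 15)+(10, 19)]
4. N_y = 17  [2·N = B+C = (16, 15)+(10, 19)]
   so N = (13, 17)

M = (33/2, 13)
N = (13, 17)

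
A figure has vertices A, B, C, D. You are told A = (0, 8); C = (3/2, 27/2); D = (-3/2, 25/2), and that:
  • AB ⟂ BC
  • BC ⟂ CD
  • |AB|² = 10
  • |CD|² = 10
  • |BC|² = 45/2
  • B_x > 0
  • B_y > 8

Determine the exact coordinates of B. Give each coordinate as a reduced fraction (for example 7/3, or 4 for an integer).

1. B_x = 3  [[BC ⟂ CD ⇒ 3x+1y-18=0] ∩ [|B−(0, 8)|²=10]]
2. B_y = 9  [[BC ⟂ CD ⇒ 3x+1y-18=0] ∩ [|B−(0, 8)|²=10]]
   so B = (3, 9)

B = (3, 9)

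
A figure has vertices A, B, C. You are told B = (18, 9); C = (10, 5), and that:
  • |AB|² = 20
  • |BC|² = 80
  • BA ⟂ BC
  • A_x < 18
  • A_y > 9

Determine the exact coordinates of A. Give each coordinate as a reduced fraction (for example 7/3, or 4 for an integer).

A = (16, 13)

1. A_x = 16  [[BA ⟂ BC ⇒ -8x-4y+180=0] ∩ [|A−(18, 9)|²=20]]
2. A_y = 13  [[BA ⟂ BC ⇒ -8x-4y+180=0] ∩ [|A−(18, 9)|²=20]]
   so A = (16, 13)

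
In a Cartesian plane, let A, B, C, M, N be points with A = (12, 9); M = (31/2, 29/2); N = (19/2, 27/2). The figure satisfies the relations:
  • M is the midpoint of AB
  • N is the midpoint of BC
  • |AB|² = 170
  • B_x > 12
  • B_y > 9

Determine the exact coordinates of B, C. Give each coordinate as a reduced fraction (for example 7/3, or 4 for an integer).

1. B_x = 19  [B = 2·M−A = 2·(31/2, 29/2)−(12, 9)]
2. B_y = 20  [B = 2·M−A = 2·(31/2, 29/2)−(12, 9)]
   so B = (19, 20)
3. C_x = 0  [C = 2·N−B = 2·(19/2, 27/2)−(19, 20)]
4. C_y = 7  [C = 2·N−B = 2·(19/2, 27/2)−(19, 20)]
   so C = (0, 7)

B = (19, 20)
C = (0, 7)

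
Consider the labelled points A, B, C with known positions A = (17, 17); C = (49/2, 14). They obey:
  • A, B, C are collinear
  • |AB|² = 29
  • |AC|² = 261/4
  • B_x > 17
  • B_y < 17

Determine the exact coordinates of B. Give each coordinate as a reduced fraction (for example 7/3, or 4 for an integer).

B = (22, 15)

1. B_x = 22  [[A, B, C are collinear ⇒ -3x-15/2y+357/2=0] ∩ [|B−(17, 17)|²=29]]
2. B_y = 15  [[A, B, C are collinear ⇒ -3x-15/2y+357/2=0] ∩ [|B−(17, 17)|²=29]]
   so B = (22, 15)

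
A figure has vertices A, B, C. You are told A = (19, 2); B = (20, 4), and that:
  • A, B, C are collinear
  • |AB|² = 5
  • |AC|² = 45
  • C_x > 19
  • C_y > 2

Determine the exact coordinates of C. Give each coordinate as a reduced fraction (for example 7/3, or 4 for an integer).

C = (22, 8)

1. C_x = 22  [[A, B, C are collinear ⇒ -2x+1y+36=0] ∩ [|C−(19, 2)|²=45]]
2. C_y = 8  [[A, B, C are collinear ⇒ -2x+1y+36=0] ∩ [|C−(19, 2)|²=45]]
   so C = (22, 8)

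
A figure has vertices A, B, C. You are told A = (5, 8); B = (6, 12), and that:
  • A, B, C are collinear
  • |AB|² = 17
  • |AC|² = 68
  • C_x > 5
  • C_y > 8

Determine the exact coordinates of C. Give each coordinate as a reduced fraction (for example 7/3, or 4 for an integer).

C = (7, 16)

1. C_x = 7  [[A, B, C are collinear ⇒ -4x+1y+12=0] ∩ [|C−(5, 8)|²=68]]
2. C_y = 16  [[A, B, C are collinear ⇒ -4x+1y+12=0] ∩ [|C−(5, 8)|²=68]]
   so C = (7, 16)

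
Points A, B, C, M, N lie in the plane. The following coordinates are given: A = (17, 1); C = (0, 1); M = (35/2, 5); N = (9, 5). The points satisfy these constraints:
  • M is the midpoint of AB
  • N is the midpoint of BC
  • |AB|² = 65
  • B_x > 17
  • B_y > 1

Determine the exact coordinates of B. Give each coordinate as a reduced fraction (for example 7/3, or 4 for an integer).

B = (18, 9)

1. B_x = 18  [B = 2·M−A = 2·(35/2, 5)−(17, 1)]
2. B_y = 9  [B = 2·M−A = 2·(35/2, 5)−(17, 1)]
   so B = (18, 9)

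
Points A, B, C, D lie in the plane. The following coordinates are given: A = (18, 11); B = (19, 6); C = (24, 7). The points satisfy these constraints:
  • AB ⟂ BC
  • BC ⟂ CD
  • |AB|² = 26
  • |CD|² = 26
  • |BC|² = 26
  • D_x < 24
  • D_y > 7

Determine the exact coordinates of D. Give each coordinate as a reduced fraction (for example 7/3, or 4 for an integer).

1. D_x = 23  [[BC ⟂ CD ⇒ 5x+1y-127=0] ∩ [|D−(24, 7)|²=26]]
2. D_y = 12  [[BC ⟂ CD ⇒ 5x+1y-127=0] ∩ [|D−(24, 7)|²=26]]
   so D = (23, 12)

D = (23, 12)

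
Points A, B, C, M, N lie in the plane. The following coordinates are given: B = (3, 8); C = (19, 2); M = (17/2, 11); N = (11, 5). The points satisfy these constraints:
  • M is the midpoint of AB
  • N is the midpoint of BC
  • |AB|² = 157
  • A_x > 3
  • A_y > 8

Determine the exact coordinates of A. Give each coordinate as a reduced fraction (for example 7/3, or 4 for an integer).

1. A_x = 14  [A = 2·M−B = 2·(17/2, 11)−(3, 8)]
2. A_y = 14  [A = 2·M−B = 2·(17/2, 11)−(3, 8)]
   so A = (14, 14)

A = (14, 14)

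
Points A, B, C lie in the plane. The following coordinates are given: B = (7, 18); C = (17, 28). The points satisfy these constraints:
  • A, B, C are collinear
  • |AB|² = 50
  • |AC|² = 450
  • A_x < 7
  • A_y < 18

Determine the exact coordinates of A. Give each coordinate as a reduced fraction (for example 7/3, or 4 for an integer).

A = (2, 13)

1. A_x = 2  [[A, B, C are collinear ⇒ -10x+10y-110=0] ∩ [|A−(7, 18)|²=50]]
2. A_y = 13  [[A, B, C are collinear ⇒ -10x+10y-110=0] ∩ [|A−(7, 18)|²=50]]
   so A = (2, 13)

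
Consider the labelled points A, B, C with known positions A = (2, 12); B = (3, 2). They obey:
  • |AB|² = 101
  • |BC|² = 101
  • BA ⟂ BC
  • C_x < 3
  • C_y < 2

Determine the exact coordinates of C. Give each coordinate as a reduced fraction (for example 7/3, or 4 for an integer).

C = (-7, 1)

1. C_x = -7  [[BA ⟂ BC ⇒ -1x+10y-17=0] ∩ [|C−(3, 2)|²=101]]
2. C_y = 1  [[BA ⟂ BC ⇒ -1x+10y-17=0] ∩ [|C−(3, 2)|²=101]]
   so C = (-7, 1)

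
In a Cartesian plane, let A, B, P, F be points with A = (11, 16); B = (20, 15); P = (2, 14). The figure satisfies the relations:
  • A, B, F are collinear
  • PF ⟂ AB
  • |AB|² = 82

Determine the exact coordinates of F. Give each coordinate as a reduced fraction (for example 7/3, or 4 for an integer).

F = (191/82, 1391/82)

1. F_x = 191/82  [[A, B, F are collinear ⇒ 1x+9y-155=0] ∩ [PF ⟂ AB ⇒ 9x-1y-4=0]]
2. F_y = 1391/82  [[A, B, F are collinear ⇒ 1x+9y-155=0] ∩ [PF ⟂ AB ⇒ 9x-1y-4=0]]
   so F = (191/82, 1391/82)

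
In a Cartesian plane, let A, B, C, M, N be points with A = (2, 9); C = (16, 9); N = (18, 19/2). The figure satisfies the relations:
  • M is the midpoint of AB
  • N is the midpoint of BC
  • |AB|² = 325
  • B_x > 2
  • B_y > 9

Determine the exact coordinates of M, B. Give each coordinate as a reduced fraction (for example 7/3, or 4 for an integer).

1. B_x = 20  [B = 2·N−C = 2·(18, 19/2)−(16, 9)]
2. B_y = 10  [B = 2·N−C = 2·(18, 19/2)−(16, 9)]
   so B = (20, 10)
3. M_x = 11  [2·M = A+B = (2, 9)+(20, 10)]
4. M_y = 19/2  [2·M = A+B = (2, 9)+(20, 10)]
   so M = (11, 19/2)

M = (11, 19/2)
B = (20, 10)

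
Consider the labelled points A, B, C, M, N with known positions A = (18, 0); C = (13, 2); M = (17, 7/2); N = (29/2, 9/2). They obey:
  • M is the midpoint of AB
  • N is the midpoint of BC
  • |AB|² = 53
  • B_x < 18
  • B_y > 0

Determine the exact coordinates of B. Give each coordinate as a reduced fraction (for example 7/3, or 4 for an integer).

1. B_x = 16  [B = 2·M−A = 2·(17, 7/2)−(18, 0)]
2. B_y = 7  [B = 2·M−A = 2·(17, 7/2)−(18, 0)]
   so B = (16, 7)

B = (16, 7)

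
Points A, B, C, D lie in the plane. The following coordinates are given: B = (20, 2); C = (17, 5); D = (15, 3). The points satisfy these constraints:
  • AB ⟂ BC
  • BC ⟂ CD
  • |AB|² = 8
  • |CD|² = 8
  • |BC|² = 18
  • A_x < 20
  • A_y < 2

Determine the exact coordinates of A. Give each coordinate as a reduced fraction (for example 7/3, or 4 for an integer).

A = (18, 0)

1. A_x = 18  [[AB ⟂ BC ⇒ 3x-3y-54=0] ∩ [|A−(20, 2)|²=8]]
2. A_y = 0  [[AB ⟂ BC ⇒ 3x-3y-54=0] ∩ [|A−(20, 2)|²=8]]
   so A = (18, 0)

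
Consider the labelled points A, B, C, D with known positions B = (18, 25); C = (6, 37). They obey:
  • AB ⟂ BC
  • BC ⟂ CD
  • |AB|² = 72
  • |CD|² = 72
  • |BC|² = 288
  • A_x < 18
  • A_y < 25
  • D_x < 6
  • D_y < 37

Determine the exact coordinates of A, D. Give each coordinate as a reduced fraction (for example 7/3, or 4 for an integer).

A = (12, 19)
D = (0, 31)

1. A_x = 12  [[AB ⟂ BC ⇒ 12x-12y+84=0] ∩ [|A−(18, 25)|²=72]]
2. A_y = 19  [[AB ⟂ BC ⇒ 12x-12y+84=0] ∩ [|A−(18, 25)|²=72]]
   so A = (12, 19)
3. D_x = 0  [[BC ⟂ CD ⇒ -12x+12y-372=0] ∩ [|D−(6, 37)|²=72]]
4. D_y = 31  [[BC ⟂ CD ⇒ -12x+12y-372=0] ∩ [|D−(6, 37)|²=72]]
   so D = (0, 31)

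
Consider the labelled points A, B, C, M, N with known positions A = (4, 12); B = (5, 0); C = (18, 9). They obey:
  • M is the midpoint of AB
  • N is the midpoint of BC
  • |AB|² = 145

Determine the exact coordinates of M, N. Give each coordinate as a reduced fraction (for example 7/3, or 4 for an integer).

M = (9/2, 6)
N = (23/2, 9/2)

1. M_x = 9/2  [2·M = A+B = (4, 12)+(5, 0)]
2. M_y = 6  [2·M = A+B = (4, 12)+(5, 0)]
   so M = (9/2, 6)
3. N_x = 23/2  [2·N = B+C = (5, 0)+(18, 9)]
4. N_y = 9/2  [2·N = B+C = (5, 0)+(18, 9)]
   so N = (23/2, 9/2)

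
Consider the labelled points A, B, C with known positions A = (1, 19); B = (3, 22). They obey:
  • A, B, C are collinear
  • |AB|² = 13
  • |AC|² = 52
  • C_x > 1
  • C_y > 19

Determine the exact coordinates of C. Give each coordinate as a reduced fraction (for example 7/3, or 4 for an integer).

1. C_x = 5  [[A, B, C are collinear ⇒ -3x+2y-35=0] ∩ [|C−(1, 19)|²=52]]
2. C_y = 25  [[A, B, C are collinear ⇒ -3x+2y-35=0] ∩ [|C−(1, 19)|²=52]]
   so C = (5, 25)

C = (5, 25)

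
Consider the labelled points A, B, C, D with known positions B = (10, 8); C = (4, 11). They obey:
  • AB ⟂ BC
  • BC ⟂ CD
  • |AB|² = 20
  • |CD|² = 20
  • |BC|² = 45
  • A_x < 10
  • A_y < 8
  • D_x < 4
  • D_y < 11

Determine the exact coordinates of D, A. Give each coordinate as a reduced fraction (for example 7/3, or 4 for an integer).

D = (2, 7)
A = (8, 4)

1. D_x = 2  [[BC ⟂ CD ⇒ -6x+3y-9=0] ∩ [|D−(4, 11)|²=20]]
2. D_y = 7  [[BC ⟂ CD ⇒ -6x+3y-9=0] ∩ [|D−(4, 11)|²=20]]
   so D = (2, 7)
3. A_x = 8  [[AB ⟂ BC ⇒ 6x-3y-36=0] ∩ [|A−(10, 8)|²=20]]
4. A_y = 4  [[AB ⟂ BC ⇒ 6x-3y-36=0] ∩ [|A−(10, 8)|²=20]]
   so A = (8, 4)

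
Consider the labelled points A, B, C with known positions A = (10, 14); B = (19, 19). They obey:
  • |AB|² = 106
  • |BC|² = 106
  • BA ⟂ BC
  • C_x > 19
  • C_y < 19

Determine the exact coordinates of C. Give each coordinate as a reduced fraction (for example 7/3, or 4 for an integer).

C = (24, 10)

1. C_x = 24  [[BA ⟂ BC ⇒ -9x-5y+266=0] ∩ [|C−(19, 19)|²=106]]
2. C_y = 10  [[BA ⟂ BC ⇒ -9x-5y+266=0] ∩ [|C−(19, 19)|²=106]]
   so C = (24, 10)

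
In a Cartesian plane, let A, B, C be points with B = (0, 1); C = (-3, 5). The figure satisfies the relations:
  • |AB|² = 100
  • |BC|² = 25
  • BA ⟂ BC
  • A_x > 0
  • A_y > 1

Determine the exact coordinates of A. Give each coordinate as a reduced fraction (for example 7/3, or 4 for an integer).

A = (8, 7)

1. A_x = 8  [[BA ⟂ BC ⇒ -3x+4y-4=0] ∩ [|A−(0, 1)|²=100]]
2. A_y = 7  [[BA ⟂ BC ⇒ -3x+4y-4=0] ∩ [|A−(0, 1)|²=100]]
   so A = (8, 7)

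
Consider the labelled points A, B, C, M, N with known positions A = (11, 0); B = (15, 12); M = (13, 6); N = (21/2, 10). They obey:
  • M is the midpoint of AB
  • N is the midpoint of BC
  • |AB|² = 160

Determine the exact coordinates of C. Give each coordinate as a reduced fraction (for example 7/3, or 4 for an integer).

C = (6, 8)

1. C_x = 6  [C = 2·N−B = 2·(21/2, 10)−(15, 12)]
2. C_y = 8  [C = 2·N−B = 2·(21/2, 10)−(15, 12)]
   so C = (6, 8)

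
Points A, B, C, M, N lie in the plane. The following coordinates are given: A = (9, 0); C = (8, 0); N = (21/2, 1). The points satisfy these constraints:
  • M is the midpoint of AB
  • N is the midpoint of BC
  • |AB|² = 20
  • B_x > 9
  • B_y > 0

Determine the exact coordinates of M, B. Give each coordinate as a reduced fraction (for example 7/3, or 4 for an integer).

1. B_x = 13  [B = 2·N−C = 2·(21/2, 1)−(8, 0)]
2. B_y = 2  [B = 2·N−C = 2·(21/2, 1)−(8, 0)]
   so B = (13, 2)
3. M_x = 11  [2·M = A+B = (9, 0)+(13, 2)]
4. M_y = 1  [2·M = A+B = (9, 0)+(13, 2)]
   so M = (11, 1)

M = (11, 1)
B = (13, 2)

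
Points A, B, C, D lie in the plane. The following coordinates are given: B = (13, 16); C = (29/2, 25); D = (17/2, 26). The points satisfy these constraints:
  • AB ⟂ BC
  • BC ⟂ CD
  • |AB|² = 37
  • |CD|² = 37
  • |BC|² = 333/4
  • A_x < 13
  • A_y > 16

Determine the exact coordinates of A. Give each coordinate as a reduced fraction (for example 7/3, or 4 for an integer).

1. A_x = 7  [[AB ⟂ BC ⇒ -3/2x-9y+327/2=0] ∩ [|A−(13, 16)|²=37]]
2. A_y = 17  [[AB ⟂ BC ⇒ -3/2x-9y+327/2=0] ∩ [|A−(13, 16)|²=37]]
   so A = (7, 17)

A = (7, 17)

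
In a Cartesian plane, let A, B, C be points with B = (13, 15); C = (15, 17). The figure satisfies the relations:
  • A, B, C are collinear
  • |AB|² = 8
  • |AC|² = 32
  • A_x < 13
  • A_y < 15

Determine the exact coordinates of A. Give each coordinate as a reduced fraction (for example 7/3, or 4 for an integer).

A = (11, 13)

1. A_x = 11  [[A, B, C are collinear ⇒ -2x+2y-4=0] ∩ [|A−(13, 15)|²=8]]
2. A_y = 13  [[A, B, C are collinear ⇒ -2x+2y-4=0] ∩ [|A−(13, 15)|²=8]]
   so A = (11, 13)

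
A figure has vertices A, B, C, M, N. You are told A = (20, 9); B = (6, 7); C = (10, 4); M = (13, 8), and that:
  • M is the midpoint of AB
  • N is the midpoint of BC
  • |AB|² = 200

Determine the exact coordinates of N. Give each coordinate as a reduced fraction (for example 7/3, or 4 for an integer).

N = (8, 11/2)

1. N_x = 8  [2·N = B+C = (6, 7)+(10, 4)]
2. N_y = 11/2  [2·N = B+C = (6, 7)+(10, 4)]
   so N = (8, 11/2)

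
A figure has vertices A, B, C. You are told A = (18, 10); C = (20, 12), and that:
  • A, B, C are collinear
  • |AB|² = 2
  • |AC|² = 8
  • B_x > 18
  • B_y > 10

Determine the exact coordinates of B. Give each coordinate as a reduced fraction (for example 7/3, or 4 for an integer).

1. B_x = 19  [[A, B, C are collinear ⇒ 2x-2y-16=0] ∩ [|B−(18, 10)|²=2]]
2. B_y = 11  [[A, B, C are collinear ⇒ 2x-2y-16=0] ∩ [|B−(18, 10)|²=2]]
   so B = (19, 11)

B = (19, 11)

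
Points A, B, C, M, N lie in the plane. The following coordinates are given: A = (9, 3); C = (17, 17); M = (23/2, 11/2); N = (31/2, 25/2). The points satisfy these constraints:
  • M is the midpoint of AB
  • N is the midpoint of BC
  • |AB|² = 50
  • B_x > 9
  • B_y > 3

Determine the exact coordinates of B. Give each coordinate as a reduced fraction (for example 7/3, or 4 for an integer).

B = (14, 8)

1. B_x = 14  [B = 2·M−A = 2·(23/2, 11/2)−(9, 3)]
2. B_y = 8  [B = 2·M−A = 2·(23/2, 11/2)−(9, 3)]
   so B = (14, 8)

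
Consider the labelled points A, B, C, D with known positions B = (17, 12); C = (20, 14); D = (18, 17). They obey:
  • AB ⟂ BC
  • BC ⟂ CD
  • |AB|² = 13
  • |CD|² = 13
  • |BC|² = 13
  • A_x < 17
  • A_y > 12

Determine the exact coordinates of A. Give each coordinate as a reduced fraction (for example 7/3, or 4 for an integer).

1. A_x = 15  [[AB ⟂ BC ⇒ -3x-2y+75=0] ∩ [|A−(17, 12)|²=13]]
2. A_y = 15  [[AB ⟂ BC ⇒ -3x-2y+75=0] ∩ [|A−(17, 12)|²=13]]
   so A = (15, 15)

A = (15, 15)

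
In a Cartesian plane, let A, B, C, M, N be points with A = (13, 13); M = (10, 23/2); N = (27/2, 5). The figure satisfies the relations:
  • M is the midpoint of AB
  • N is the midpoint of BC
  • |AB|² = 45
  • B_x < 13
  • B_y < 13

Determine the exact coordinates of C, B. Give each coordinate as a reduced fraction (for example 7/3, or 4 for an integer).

C = (20, 0)
B = (7, 10)

1. B_x = 7  [B = 2·M−A = 2·(10, 23/2)−(13, 13)]
2. B_y = 10  [B = 2·M−A = 2·(10, 23/2)−(13, 13)]
   so B = (7, 10)
3. C_x = 20  [C = 2·N−B = 2·(27/2, 5)−(7, 10)]
4. C_y = 0  [C = 2·N−B = 2·(27/2, 5)−(7, 10)]
   so C = (20, 0)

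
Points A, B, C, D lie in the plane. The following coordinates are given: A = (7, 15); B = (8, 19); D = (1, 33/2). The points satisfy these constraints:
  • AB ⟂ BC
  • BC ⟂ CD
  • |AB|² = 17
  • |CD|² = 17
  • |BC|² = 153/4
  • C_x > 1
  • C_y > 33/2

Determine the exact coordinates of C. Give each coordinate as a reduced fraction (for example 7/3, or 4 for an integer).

1. C_x = 2  [[AB ⟂ BC ⇒ 1x+4y-84=0] ∩ [|C−(1, 33/2)|²=17]]
2. C_y = 41/2  [[AB ⟂ BC ⇒ 1x+4y-84=0] ∩ [|C−(1, 33/2)|²=17]]
   so C = (2, 41/2)

C = (2, 41/2)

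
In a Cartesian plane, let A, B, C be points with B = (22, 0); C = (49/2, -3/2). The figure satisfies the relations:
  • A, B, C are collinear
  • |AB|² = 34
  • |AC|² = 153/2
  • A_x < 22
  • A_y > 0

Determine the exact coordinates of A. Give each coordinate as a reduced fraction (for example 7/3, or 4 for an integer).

1. A_x = 17  [[A, B, C are collinear ⇒ 3/2x+5/2y-33=0] ∩ [|A−(22, 0)|²=34]]
2. A_y = 3  [[A, B, C are collinear ⇒ 3/2x+5/2y-33=0] ∩ [|A−(22, 0)|²=34]]
   so A = (17, 3)

A = (17, 3)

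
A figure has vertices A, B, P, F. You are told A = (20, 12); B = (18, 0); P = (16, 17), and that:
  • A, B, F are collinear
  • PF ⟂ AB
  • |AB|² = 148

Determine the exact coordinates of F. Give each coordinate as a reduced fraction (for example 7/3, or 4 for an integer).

F = (766/37, 600/37)

1. F_x = 766/37  [[A, B, F are collinear ⇒ 12x-2y-216=0] ∩ [PF ⟂ AB ⇒ -2x-12y+236=0]]
2. F_y = 600/37  [[A, B, F are collinear ⇒ 12x-2y-216=0] ∩ [PF ⟂ AB ⇒ -2x-12y+236=0]]
   so F = (766/37, 600/37)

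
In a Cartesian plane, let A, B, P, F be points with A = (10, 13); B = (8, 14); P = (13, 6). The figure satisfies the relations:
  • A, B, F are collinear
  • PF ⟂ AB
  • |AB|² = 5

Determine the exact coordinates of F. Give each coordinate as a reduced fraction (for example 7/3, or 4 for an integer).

F = (76/5, 52/5)

1. F_x = 76/5  [[A, B, F are collinear ⇒ -1x-2y+36=0] ∩ [PF ⟂ AB ⇒ -2x+1y+20=0]]
2. F_y = 52/5  [[A, B, F are collinear ⇒ -1x-2y+36=0] ∩ [PF ⟂ AB ⇒ -2x+1y+20=0]]
   so F = (76/5, 52/5)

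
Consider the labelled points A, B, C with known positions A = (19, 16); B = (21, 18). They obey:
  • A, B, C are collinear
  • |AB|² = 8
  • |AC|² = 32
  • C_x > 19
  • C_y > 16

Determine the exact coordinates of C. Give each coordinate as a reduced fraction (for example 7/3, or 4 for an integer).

C = (23, 20)

1. C_x = 23  [[A, B, C are collinear ⇒ -2x+2y+6=0] ∩ [|C−(19, 16)|²=32]]
2. C_y = 20  [[A, B, C are collinear ⇒ -2x+2y+6=0] ∩ [|C−(19, 16)|²=32]]
   so C = (23, 20)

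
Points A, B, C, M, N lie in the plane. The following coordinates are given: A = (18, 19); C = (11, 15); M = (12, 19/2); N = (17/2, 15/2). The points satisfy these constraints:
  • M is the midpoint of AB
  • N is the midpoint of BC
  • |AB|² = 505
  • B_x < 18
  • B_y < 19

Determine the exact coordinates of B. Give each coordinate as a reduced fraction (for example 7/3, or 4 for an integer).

B = (6, 0)

1. B_x = 6  [B = 2·M−A = 2·(12, 19/2)−(18, 19)]
2. B_y = 0  [B = 2·M−A = 2·(12, 19/2)−(18, 19)]
   so B = (6, 0)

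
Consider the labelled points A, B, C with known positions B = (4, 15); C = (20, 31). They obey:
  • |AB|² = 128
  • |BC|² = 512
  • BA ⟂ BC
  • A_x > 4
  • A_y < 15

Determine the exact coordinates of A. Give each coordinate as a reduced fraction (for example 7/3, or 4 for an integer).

1. A_x = 12  [[BA ⟂ BC ⇒ 16x+16y-304=0] ∩ [|A−(4, 15)|²=128]]
2. A_y = 7  [[BA ⟂ BC ⇒ 16x+16y-304=0] ∩ [|A−(4, 15)|²=128]]
   so A = (12, 7)

A = (12, 7)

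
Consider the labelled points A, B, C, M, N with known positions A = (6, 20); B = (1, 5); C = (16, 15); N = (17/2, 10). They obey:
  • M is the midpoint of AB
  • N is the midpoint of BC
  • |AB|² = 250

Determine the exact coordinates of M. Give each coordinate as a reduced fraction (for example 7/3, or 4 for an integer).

1. M_x = 7/2  [2·M = A+B = (6, 20)+(1, 5)]
2. M_y = 25/2  [2·M = A+B = (6, 20)+(1, 5)]
   so M = (7/2, 25/2)

M = (7/2, 25/2)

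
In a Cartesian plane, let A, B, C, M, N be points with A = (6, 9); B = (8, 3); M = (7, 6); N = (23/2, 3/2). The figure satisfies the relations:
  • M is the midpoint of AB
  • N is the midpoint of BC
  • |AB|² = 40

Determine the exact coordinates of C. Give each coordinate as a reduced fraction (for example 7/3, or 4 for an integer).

1. C_x = 15  [C = 2·N−B = 2·(23/2, 3/2)−(8, 3)]
2. C_y = 0  [C = 2·N−B = 2·(23/2, 3/2)−(8, 3)]
   so C = (15, 0)

C = (15, 0)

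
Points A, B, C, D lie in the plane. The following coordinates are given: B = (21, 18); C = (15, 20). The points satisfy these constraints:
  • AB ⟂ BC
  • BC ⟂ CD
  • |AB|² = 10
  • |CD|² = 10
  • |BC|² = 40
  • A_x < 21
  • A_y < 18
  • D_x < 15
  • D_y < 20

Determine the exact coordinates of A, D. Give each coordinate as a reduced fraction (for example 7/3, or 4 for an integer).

A = (20, 15)
D = (14, 17)

1. A_x = 20  [[AB ⟂ BC ⇒ 6x-2y-90=0] ∩ [|A−(21, 18)|²=10]]
2. A_y = 15  [[AB ⟂ BC ⇒ 6x-2y-90=0] ∩ [|A−(21, 18)|²=10]]
   so A = (20, 15)
3. D_x = 14  [[BC ⟂ CD ⇒ -6x+2y+50=0] ∩ [|D−(15, 20)|²=10]]
4. D_y = 17  [[BC ⟂ CD ⇒ -6x+2y+50=0] ∩ [|D−(15, 20)|²=10]]
   so D = (14, 17)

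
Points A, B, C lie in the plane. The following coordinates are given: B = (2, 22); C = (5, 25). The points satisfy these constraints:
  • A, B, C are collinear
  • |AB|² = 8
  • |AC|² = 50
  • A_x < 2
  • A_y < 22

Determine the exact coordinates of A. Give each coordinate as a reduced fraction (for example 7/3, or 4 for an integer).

A = (0, 20)

1. A_x = 0  [[A, B, C are collinear ⇒ -3x+3y-60=0] ∩ [|A−(2, 22)|²=8]]
2. A_y = 20  [[A, B, C are collinear ⇒ -3x+3y-60=0] ∩ [|A−(2, 22)|²=8]]
   so A = (0, 20)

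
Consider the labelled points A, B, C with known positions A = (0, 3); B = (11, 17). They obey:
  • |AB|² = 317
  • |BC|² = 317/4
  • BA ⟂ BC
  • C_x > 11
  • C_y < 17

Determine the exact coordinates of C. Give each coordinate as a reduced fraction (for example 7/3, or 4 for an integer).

C = (18, 23/2)

1. C_x = 18  [[BA ⟂ BC ⇒ -11x-14y+359=0] ∩ [|C−(11, 17)|²=317/4]]
2. C_y = 23/2  [[BA ⟂ BC ⇒ -11x-14y+359=0] ∩ [|C−(11, 17)|²=317/4]]
   so C = (18, 23/2)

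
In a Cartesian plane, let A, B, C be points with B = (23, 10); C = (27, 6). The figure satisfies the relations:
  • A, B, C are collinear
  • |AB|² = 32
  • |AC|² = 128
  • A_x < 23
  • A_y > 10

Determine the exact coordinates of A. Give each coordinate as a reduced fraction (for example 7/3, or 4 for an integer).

A = (19, 14)

1. A_x = 19  [[A, B, C are collinear ⇒ 4x+4y-132=0] ∩ [|A−(23, 10)|²=32]]
2. A_y = 14  [[A, B, C are collinear ⇒ 4x+4y-132=0] ∩ [|A−(23, 10)|²=32]]
   so A = (19, 14)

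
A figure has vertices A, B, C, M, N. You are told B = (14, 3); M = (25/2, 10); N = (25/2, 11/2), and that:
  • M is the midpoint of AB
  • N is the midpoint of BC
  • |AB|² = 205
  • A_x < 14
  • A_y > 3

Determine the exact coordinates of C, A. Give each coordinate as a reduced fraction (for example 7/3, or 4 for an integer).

C = (11, 8)
A = (11, 17)

1. A_x = 11  [A = 2·M−B = 2·(25/2, 10)−(14, 3)]
2. A_y = 17  [A = 2·M−B = 2·(25/2, 10)−(14, 3)]
   so A = (11, 17)
3. C_x = 11  [C = 2·N−B = 2·(25/2, 11/2)−(14, 3)]
4. C_y = 8  [C = 2·N−B = 2·(25/2, 11/2)−(14, 3)]
   so C = (11, 8)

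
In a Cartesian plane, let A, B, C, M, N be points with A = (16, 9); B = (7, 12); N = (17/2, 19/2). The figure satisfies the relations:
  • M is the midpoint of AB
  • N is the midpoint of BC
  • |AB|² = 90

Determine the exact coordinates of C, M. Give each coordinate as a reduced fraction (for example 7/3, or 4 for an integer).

C = (10, 7)
M = (23/2, 21/2)

1. M_x = 23/2  [2·M = A+B = (16, 9)+(7, 12)]
2. M_y = 21/2  [2·M = A+B = (16, 9)+(7, 12)]
   so M = (23/2, 21/2)
3. C_x = 10  [C = 2·N−B = 2·(17/2, 19/2)−(7, 12)]
4. C_y = 7  [C = 2·N−B = 2·(17/2, 19/2)−(7, 12)]
   so C = (10, 7)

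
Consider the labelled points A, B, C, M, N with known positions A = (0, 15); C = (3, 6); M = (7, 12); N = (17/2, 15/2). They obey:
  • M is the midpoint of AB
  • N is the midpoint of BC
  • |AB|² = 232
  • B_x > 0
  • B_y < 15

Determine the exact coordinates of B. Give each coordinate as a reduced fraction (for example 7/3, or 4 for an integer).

B = (14, 9)

1. B_x = 14  [B = 2·M−A = 2·(7, 12)−(0, 15)]
2. B_y = 9  [B = 2·M−A = 2·(7, 12)−(0, 15)]
   so B = (14, 9)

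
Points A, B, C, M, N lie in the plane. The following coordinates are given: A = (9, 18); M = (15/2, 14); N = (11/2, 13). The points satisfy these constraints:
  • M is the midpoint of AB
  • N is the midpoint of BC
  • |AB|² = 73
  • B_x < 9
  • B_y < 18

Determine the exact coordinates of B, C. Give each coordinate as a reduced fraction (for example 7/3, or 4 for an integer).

B = (6, 10)
C = (5, 16)

1. B_x = 6  [B = 2·M−A = 2·(15/2, 14)−(9, 18)]
2. B_y = 10  [B = 2·M−A = 2·(15/2, 14)−(9, 18)]
   so B = (6, 10)
3. C_x = 5  [C = 2·N−B = 2·(11/2, 13)−(6, 10)]
4. C_y = 16  [C = 2·N−B = 2·(11/2, 13)−(6, 10)]
   so C = (5, 16)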